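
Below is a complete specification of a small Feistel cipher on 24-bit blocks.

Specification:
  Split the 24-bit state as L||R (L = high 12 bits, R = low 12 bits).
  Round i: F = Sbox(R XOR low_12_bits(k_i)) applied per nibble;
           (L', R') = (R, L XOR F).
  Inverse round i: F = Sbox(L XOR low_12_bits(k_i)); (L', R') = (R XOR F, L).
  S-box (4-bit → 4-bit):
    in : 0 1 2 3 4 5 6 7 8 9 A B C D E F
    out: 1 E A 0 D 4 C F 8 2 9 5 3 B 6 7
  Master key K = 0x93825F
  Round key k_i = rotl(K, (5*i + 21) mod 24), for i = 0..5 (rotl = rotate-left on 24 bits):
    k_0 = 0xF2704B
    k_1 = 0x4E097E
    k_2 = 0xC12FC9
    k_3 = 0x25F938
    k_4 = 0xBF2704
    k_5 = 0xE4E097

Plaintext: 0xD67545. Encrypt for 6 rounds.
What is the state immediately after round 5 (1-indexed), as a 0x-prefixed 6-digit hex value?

0x091370

s_0 = plaintext = 0xD67545
s_1 = Round(s_0, k_0) = 0x545971
s_2 = Round(s_1, k_1) = 0x971452
s_3 = Round(s_2, k_2) = 0x452C54
s_4 = Round(s_3, k_3) = 0xC54091
s_5 = Round(s_4, k_4) = 0x091370
s_6 = Round(s_5, k_5) = 0x3700FE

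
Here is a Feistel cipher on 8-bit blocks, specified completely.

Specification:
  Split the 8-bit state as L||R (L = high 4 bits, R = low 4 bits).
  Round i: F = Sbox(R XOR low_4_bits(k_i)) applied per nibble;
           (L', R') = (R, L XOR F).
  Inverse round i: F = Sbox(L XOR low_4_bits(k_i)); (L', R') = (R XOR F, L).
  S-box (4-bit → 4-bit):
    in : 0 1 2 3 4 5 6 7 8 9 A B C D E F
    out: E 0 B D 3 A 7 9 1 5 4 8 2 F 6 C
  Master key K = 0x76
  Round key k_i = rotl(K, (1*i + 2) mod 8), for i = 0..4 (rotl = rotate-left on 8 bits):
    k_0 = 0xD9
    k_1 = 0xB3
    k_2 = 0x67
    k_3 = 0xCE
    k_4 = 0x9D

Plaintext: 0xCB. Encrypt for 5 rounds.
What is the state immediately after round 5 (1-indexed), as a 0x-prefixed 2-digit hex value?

0x27

s_0 = plaintext = 0xCB
s_1 = Round(s_0, k_0) = 0xB7
s_2 = Round(s_1, k_1) = 0x78
s_3 = Round(s_2, k_2) = 0x8B
s_4 = Round(s_3, k_3) = 0xB2
s_5 = Round(s_4, k_4) = 0x27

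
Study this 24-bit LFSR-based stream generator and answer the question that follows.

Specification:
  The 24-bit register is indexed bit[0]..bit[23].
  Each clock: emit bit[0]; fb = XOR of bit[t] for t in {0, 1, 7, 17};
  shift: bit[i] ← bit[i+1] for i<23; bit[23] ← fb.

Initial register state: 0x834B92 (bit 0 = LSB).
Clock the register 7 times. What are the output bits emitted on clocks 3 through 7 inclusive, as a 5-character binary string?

00100

reg_0 = 0x834B92
clock 1: out=0, reg = 0xC1A5C9
clock 2: out=1, reg = 0x60D2E4
clock 3: out=0, reg = 0xB06972
clock 4: out=0, reg = 0xD834B9
clock 5: out=1, reg = 0x6C1A5C
clock 6: out=0, reg = 0x360D2E
clock 7: out=0, reg = 0x1B0697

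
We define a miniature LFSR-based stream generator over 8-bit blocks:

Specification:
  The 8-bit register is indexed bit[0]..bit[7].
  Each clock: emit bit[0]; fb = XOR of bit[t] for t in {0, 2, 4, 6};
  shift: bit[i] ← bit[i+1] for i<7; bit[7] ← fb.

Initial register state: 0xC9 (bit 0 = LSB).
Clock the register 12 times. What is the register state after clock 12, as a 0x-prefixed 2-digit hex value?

reg_0 = 0xC9
clock 1: out=1, reg = 0x64
clock 2: out=0, reg = 0x32
clock 3: out=0, reg = 0x99
clock 4: out=1, reg = 0x4C
clock 5: out=0, reg = 0x26
clock 6: out=0, reg = 0x93
clock 7: out=1, reg = 0x49
clock 8: out=1, reg = 0x24
clock 9: out=0, reg = 0x92
clock 10: out=0, reg = 0xC9
clock 11: out=1, reg = 0x64
clock 12: out=0, reg = 0x32

0x32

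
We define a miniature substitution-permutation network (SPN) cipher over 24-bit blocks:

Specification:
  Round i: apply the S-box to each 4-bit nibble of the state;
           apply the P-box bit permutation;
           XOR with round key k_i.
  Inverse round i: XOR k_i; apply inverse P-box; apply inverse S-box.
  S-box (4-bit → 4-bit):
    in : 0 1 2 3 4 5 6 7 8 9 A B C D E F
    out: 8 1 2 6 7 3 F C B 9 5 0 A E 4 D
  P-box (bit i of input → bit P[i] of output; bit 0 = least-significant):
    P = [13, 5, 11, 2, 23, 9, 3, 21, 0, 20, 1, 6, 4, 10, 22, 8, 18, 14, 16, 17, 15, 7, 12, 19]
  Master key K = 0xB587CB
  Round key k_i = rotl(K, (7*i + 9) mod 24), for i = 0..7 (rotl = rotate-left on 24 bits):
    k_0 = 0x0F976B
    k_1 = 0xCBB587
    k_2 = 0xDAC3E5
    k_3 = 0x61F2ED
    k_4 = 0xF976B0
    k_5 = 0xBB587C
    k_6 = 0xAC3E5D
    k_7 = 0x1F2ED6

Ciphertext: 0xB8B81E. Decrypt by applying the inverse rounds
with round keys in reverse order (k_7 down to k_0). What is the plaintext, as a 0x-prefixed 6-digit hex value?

s_0 = ciphertext = 0xB8B81E
s_1 = InvRound(s_0, k_7) = 0x4F206B
s_2 = InvRound(s_1, k_6) = 0xE74E8D
s_3 = InvRound(s_2, k_5) = 0xD14822
s_4 = InvRound(s_3, k_4) = 0xDB5ECA
s_5 = InvRound(s_4, k_3) = 0x902496
s_6 = InvRound(s_5, k_2) = 0x9C6F25
s_7 = InvRound(s_6, k_1) = 0x46E323
s_8 = InvRound(s_7, k_0) = 0x7330E1

0x7330E1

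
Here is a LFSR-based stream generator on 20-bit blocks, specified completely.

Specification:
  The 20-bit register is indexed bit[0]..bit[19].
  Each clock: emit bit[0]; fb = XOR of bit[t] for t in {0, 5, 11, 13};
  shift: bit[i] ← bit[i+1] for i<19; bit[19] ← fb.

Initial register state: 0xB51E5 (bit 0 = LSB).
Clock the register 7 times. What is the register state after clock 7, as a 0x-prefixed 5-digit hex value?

reg_0 = 0xB51E5
clock 1: out=1, reg = 0x5A8F2
clock 2: out=0, reg = 0xAD479
clock 3: out=1, reg = 0x56A3C
clock 4: out=0, reg = 0xAB51E
clock 5: out=0, reg = 0xD5A8F
clock 6: out=1, reg = 0x6AD47
clock 7: out=1, reg = 0xB56A3

0xB56A3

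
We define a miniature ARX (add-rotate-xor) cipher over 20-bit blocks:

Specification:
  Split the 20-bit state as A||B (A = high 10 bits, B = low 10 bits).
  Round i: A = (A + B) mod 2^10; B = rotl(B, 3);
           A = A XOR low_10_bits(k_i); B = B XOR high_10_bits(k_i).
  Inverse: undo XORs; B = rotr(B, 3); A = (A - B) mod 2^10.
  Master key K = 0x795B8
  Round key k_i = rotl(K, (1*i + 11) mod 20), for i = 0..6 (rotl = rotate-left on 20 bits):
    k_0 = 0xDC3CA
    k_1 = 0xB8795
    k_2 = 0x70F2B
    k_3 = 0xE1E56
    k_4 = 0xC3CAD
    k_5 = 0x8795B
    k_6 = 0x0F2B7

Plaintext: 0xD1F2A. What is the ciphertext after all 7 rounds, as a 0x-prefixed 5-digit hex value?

0x06148

s_0 = plaintext = 0xD1F2A
s_1 = Round(s_0, k_0) = 0x6EE26
s_2 = Round(s_1, k_1) = 0x1D3D5
s_3 = Round(s_2, k_2) = 0xD8B6C
s_4 = Round(s_3, k_3) = 0x260E1
s_5 = Round(s_4, k_4) = 0x75006
s_6 = Round(s_5, k_5) = 0x2062E
s_7 = Round(s_6, k_6) = 0x06148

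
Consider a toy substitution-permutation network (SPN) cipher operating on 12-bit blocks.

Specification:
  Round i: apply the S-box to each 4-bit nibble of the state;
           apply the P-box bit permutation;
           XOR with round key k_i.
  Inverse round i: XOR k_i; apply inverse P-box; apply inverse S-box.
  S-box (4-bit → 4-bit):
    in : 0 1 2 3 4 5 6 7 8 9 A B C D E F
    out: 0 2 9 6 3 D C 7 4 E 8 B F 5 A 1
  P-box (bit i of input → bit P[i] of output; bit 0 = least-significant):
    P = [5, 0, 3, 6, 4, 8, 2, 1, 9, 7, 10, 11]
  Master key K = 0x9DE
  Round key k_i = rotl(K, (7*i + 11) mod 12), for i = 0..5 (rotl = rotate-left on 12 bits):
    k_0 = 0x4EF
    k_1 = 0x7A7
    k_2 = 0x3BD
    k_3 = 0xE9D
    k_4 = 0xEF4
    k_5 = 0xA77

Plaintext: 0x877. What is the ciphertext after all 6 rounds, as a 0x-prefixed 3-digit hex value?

0x82B

s_0 = plaintext = 0x877
s_1 = Round(s_0, k_0) = 0x1D2
s_2 = Round(s_1, k_1) = 0x753
s_3 = Round(s_2, k_2) = 0x522
s_4 = Round(s_3, k_3) = 0x0EF
s_5 = Round(s_4, k_4) = 0xFD6
s_6 = Round(s_5, k_5) = 0x82B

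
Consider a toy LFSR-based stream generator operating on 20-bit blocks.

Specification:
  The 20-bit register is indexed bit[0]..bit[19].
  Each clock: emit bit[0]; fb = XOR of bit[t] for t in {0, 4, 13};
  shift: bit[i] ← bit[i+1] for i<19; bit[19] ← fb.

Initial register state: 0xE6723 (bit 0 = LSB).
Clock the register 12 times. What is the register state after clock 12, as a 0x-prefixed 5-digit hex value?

reg_0 = 0xE6723
clock 1: out=1, reg = 0x73391
clock 2: out=1, reg = 0xB99C8
clock 3: out=0, reg = 0x5CCE4
clock 4: out=0, reg = 0x2E672
clock 5: out=0, reg = 0x17339
clock 6: out=1, reg = 0x8B99C
clock 7: out=0, reg = 0x45CCE
clock 8: out=0, reg = 0x22E67
clock 9: out=1, reg = 0x11733
clock 10: out=1, reg = 0x08B99
clock 11: out=1, reg = 0x045CC
clock 12: out=0, reg = 0x022E6

0x022E6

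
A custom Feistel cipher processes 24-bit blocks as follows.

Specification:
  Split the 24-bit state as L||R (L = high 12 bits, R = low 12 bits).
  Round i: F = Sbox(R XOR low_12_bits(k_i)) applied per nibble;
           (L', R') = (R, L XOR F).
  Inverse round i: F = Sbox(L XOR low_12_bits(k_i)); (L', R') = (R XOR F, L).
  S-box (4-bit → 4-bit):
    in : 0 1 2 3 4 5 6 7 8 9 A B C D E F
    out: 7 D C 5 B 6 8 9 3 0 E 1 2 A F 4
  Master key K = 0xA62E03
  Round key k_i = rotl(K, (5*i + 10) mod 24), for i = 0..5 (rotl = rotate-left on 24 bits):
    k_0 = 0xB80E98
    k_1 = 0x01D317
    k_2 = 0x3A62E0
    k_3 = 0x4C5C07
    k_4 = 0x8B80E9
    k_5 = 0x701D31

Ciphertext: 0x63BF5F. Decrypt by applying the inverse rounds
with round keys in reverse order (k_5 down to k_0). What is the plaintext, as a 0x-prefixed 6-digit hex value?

s_0 = ciphertext = 0x63BF5F
s_1 = InvRound(s_0, k_5) = 0xE2163B
s_2 = InvRound(s_1, k_4) = 0x918E21
s_3 = InvRound(s_2, k_3) = 0x8F5918
s_4 = InvRound(s_3, k_2) = 0x7CE8F5
s_5 = InvRound(s_4, k_1) = 0x3557CE
s_6 = InvRound(s_5, k_0) = 0xDE4355

0xDE4355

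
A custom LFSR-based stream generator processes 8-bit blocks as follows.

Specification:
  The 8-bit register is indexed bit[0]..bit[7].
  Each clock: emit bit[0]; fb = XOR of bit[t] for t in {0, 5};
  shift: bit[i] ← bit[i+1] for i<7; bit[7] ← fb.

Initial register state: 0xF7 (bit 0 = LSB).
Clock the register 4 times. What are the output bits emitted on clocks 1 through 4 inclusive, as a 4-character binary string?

reg_0 = 0xF7
clock 1: out=1, reg = 0x7B
clock 2: out=1, reg = 0x3D
clock 3: out=1, reg = 0x1E
clock 4: out=0, reg = 0x0F

1110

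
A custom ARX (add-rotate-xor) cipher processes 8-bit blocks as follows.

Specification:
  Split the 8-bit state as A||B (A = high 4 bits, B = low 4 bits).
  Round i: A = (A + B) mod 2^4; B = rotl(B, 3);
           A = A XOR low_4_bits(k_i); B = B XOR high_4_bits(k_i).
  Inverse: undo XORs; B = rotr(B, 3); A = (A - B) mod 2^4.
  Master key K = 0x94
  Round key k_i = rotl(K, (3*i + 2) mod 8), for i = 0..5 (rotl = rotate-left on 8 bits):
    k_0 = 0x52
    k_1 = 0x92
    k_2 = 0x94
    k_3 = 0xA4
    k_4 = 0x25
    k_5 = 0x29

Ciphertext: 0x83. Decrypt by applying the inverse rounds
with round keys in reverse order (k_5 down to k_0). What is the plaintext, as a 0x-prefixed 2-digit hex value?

0xAA

s_0 = ciphertext = 0x83
s_1 = InvRound(s_0, k_5) = 0xF2
s_2 = InvRound(s_1, k_4) = 0xA0
s_3 = InvRound(s_2, k_3) = 0x95
s_4 = InvRound(s_3, k_2) = 0x49
s_5 = InvRound(s_4, k_1) = 0x60
s_6 = InvRound(s_5, k_0) = 0xAA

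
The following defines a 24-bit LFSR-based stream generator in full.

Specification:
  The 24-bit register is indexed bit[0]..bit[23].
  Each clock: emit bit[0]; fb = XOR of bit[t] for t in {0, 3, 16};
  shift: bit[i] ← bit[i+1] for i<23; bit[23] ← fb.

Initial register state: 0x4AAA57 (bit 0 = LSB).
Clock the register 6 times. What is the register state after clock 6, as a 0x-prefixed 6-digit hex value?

0x5D2AA9

reg_0 = 0x4AAA57
clock 1: out=1, reg = 0xA5552B
clock 2: out=1, reg = 0xD2AA95
clock 3: out=1, reg = 0xE9554A
clock 4: out=0, reg = 0x74AAA5
clock 5: out=1, reg = 0xBA5552
clock 6: out=0, reg = 0x5D2AA9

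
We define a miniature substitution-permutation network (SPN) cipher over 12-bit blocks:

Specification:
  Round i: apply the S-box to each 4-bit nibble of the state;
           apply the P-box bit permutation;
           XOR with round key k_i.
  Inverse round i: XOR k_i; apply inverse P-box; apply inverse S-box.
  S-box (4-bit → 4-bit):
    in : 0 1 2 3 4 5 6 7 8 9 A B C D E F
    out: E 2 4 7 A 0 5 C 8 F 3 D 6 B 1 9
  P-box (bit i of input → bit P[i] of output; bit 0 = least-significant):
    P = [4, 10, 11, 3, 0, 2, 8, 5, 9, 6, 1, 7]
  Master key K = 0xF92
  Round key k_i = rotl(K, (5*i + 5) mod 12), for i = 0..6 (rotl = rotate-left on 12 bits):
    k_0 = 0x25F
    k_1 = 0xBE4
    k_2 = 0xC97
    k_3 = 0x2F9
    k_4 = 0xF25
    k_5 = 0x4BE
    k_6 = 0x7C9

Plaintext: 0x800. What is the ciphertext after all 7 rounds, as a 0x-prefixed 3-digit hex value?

0xD11

s_0 = plaintext = 0x800
s_1 = Round(s_0, k_0) = 0xFF3
s_2 = Round(s_1, k_1) = 0x555
s_3 = Round(s_2, k_2) = 0xC97
s_4 = Round(s_3, k_3) = 0xB96
s_5 = Round(s_4, k_4) = 0x492
s_6 = Round(s_5, k_5) = 0xD5B
s_7 = Round(s_6, k_6) = 0xD11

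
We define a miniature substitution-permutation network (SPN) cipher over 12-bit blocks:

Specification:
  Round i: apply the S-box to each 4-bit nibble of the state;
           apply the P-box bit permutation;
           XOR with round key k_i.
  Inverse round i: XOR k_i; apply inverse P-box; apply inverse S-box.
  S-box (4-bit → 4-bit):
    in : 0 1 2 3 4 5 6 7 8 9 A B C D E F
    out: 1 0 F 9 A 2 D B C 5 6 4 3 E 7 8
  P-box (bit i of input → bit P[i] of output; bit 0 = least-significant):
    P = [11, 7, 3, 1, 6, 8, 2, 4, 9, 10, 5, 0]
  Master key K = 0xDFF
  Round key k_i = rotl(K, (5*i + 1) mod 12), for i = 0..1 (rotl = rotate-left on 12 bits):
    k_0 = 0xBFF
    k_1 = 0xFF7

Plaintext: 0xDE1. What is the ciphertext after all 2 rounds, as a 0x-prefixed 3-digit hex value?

s_0 = plaintext = 0xDE1
s_1 = Round(s_0, k_0) = 0xE9A
s_2 = Round(s_1, k_1) = 0x91B

0x91B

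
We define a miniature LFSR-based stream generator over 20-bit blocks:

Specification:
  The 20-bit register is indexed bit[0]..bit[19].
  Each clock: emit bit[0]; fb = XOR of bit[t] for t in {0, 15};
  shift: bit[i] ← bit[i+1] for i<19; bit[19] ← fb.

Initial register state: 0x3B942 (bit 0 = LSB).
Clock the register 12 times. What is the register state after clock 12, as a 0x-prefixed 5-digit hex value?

reg_0 = 0x3B942
clock 1: out=0, reg = 0x9DCA1
clock 2: out=1, reg = 0x4EE50
clock 3: out=0, reg = 0xA7728
clock 4: out=0, reg = 0x53B94
clock 5: out=0, reg = 0x29DCA
clock 6: out=0, reg = 0x94EE5
clock 7: out=1, reg = 0xCA772
clock 8: out=0, reg = 0xE53B9
clock 9: out=1, reg = 0xF29DC
clock 10: out=0, reg = 0x794EE
clock 11: out=0, reg = 0xBCA77
clock 12: out=1, reg = 0x5E53B

0x5E53B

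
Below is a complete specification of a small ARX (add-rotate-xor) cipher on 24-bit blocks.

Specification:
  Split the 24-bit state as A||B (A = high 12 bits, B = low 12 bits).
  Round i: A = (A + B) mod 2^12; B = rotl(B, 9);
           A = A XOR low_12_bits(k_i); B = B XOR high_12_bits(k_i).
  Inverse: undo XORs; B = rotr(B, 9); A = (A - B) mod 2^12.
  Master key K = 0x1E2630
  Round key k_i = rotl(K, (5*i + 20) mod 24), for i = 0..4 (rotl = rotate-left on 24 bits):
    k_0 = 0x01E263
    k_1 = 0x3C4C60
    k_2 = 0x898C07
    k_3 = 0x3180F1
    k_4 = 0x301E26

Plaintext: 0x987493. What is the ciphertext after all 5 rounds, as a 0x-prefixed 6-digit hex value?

s_0 = plaintext = 0x987493
s_1 = Round(s_0, k_0) = 0xC7968C
s_2 = Round(s_1, k_1) = 0xF65B15
s_3 = Round(s_2, k_2) = 0x67D3FA
s_4 = Round(s_3, k_3) = 0xA86767
s_5 = Round(s_4, k_4) = 0xFCBDED

0xFCBDED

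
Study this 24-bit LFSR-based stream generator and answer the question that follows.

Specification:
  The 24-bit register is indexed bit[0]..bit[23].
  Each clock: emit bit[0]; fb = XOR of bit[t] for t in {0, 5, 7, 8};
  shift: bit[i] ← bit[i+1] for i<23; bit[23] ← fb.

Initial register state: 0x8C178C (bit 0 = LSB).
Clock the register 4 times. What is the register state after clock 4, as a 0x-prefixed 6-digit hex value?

reg_0 = 0x8C178C
clock 1: out=0, reg = 0x460BC6
clock 2: out=0, reg = 0x2305E3
clock 3: out=1, reg = 0x1182F1
clock 4: out=1, reg = 0x88C178

0x88C178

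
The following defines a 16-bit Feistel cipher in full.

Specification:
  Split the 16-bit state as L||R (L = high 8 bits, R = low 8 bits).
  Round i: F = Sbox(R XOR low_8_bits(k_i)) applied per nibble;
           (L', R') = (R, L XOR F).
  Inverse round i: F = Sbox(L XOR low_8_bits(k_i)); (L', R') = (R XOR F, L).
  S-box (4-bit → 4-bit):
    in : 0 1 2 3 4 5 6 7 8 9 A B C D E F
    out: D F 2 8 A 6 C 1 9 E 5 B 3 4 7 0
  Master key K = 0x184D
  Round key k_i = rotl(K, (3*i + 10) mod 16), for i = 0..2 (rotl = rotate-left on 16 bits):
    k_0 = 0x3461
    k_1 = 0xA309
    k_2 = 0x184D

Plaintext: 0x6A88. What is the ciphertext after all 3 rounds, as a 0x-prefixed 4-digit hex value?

s_0 = plaintext = 0x6A88
s_1 = Round(s_0, k_0) = 0x8814
s_2 = Round(s_1, k_1) = 0x147C
s_3 = Round(s_2, k_2) = 0x7C9B

0x7C9B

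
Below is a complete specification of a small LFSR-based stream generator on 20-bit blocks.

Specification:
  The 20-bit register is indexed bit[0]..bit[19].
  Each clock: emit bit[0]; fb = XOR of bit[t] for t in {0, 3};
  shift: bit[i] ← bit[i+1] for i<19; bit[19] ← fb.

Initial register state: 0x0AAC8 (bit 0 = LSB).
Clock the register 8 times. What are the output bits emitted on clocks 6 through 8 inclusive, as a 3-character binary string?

011

reg_0 = 0x0AAC8
clock 1: out=0, reg = 0x85564
clock 2: out=0, reg = 0x42AB2
clock 3: out=0, reg = 0x21559
clock 4: out=1, reg = 0x10AAC
clock 5: out=0, reg = 0x88556
clock 6: out=0, reg = 0x442AB
clock 7: out=1, reg = 0x22155
clock 8: out=1, reg = 0x910AA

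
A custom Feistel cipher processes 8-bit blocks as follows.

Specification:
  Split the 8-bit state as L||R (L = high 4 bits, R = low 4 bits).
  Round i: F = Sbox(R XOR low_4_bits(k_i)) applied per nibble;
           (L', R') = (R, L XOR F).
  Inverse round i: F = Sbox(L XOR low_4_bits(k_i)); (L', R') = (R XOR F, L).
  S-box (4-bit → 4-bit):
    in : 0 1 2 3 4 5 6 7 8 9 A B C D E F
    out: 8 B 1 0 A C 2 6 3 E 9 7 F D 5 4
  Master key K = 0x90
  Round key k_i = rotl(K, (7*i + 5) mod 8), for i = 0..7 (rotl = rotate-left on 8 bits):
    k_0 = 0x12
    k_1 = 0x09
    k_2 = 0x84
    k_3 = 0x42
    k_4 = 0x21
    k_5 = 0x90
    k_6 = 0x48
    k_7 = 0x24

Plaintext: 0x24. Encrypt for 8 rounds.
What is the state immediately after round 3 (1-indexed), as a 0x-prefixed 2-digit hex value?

s_0 = plaintext = 0x24
s_1 = Round(s_0, k_0) = 0x40
s_2 = Round(s_1, k_1) = 0x0A
s_3 = Round(s_2, k_2) = 0xA5
s_4 = Round(s_3, k_3) = 0x5C
s_5 = Round(s_4, k_4) = 0xC8
s_6 = Round(s_5, k_5) = 0x8F
s_7 = Round(s_6, k_6) = 0xFE
s_8 = Round(s_7, k_7) = 0xE6

0xA5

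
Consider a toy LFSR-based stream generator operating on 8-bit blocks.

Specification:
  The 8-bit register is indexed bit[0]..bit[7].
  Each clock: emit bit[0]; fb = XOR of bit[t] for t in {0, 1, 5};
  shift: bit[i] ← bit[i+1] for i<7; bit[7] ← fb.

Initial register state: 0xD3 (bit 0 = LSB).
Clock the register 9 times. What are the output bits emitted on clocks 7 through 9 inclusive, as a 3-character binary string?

110

reg_0 = 0xD3
clock 1: out=1, reg = 0x69
clock 2: out=1, reg = 0x34
clock 3: out=0, reg = 0x9A
clock 4: out=0, reg = 0xCD
clock 5: out=1, reg = 0xE6
clock 6: out=0, reg = 0x73
clock 7: out=1, reg = 0xB9
clock 8: out=1, reg = 0x5C
clock 9: out=0, reg = 0x2E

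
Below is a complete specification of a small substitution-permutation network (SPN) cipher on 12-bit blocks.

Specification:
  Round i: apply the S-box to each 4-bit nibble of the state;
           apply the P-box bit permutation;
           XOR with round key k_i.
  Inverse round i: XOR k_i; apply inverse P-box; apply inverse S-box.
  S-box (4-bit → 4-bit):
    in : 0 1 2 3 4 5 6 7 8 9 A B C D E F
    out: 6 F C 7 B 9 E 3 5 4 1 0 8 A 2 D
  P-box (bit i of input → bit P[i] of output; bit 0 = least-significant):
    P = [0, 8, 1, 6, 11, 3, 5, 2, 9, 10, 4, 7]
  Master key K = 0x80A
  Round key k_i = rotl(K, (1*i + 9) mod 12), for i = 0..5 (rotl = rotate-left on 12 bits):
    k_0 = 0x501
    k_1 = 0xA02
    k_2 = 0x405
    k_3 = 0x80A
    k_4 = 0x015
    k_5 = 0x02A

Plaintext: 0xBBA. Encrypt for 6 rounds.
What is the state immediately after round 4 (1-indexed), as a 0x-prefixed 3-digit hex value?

s_0 = plaintext = 0xBBA
s_1 = Round(s_0, k_0) = 0x500
s_2 = Round(s_1, k_1) = 0x9A8
s_3 = Round(s_2, k_2) = 0xC16
s_4 = Round(s_3, k_3) = 0x1E4
s_5 = Round(s_4, k_4) = 0x7CC
s_6 = Round(s_5, k_5) = 0x66E

0x1E4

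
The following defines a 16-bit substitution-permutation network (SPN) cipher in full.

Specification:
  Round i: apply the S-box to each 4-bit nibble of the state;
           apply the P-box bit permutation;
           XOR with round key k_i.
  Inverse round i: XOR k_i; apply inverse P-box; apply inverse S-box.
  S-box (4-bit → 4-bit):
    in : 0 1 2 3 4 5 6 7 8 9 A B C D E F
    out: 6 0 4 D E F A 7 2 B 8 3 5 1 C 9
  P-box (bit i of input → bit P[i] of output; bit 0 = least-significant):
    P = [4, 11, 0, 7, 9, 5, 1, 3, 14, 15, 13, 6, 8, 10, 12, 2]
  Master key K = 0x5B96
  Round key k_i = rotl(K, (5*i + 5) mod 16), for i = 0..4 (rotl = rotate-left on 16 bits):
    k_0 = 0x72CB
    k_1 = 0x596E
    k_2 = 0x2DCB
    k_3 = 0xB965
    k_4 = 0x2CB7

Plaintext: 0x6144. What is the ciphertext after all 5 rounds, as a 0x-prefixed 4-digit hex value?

s_0 = plaintext = 0x6144
s_1 = Round(s_0, k_0) = 0x7E64
s_2 = Round(s_1, k_1) = 0x6487
s_3 = Round(s_2, k_2) = 0x81BE
s_4 = Round(s_3, k_3) = 0xBFC4
s_5 = Round(s_4, k_4) = 0x6374

0x6374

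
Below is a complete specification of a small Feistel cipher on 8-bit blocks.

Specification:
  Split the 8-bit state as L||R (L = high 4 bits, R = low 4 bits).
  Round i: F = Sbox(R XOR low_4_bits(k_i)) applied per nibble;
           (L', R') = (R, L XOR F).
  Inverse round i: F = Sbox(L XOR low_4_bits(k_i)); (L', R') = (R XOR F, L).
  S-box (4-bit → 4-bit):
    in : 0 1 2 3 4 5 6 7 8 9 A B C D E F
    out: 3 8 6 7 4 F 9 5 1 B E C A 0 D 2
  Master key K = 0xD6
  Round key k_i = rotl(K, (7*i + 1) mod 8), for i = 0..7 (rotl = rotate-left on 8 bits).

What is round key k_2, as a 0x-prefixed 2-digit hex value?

0x6B

K = 0xD6
k_0 = rotl(K, (7*0+1) mod 8) = rotl(K, 1) = 0xAD
k_1 = rotl(K, (7*1+1) mod 8) = rotl(K, 0) = 0xD6
k_2 = rotl(K, (7*2+1) mod 8) = rotl(K, 7) = 0x6B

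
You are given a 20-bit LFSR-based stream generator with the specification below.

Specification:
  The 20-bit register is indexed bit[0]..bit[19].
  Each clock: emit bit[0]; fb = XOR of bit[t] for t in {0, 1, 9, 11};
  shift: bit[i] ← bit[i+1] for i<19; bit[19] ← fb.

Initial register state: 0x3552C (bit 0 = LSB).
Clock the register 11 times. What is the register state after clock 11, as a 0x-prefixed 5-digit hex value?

reg_0 = 0x3552C
clock 1: out=0, reg = 0x1AA96
clock 2: out=0, reg = 0x8D54B
clock 3: out=1, reg = 0x46AA5
clock 4: out=1, reg = 0xA3552
clock 5: out=0, reg = 0xD1AA9
clock 6: out=1, reg = 0xE8D54
clock 7: out=0, reg = 0xF46AA
clock 8: out=0, reg = 0x7A355
clock 9: out=1, reg = 0x3D1AA
clock 10: out=0, reg = 0x9E8D5
clock 11: out=1, reg = 0x4F46A

0x4F46A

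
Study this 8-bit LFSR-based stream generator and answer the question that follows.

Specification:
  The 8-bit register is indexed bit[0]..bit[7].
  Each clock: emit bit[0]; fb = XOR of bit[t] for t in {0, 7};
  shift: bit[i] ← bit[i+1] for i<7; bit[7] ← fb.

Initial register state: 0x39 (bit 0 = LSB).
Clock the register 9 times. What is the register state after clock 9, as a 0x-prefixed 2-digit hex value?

0x8B

reg_0 = 0x39
clock 1: out=1, reg = 0x9C
clock 2: out=0, reg = 0xCE
clock 3: out=0, reg = 0xE7
clock 4: out=1, reg = 0x73
clock 5: out=1, reg = 0xB9
clock 6: out=1, reg = 0x5C
clock 7: out=0, reg = 0x2E
clock 8: out=0, reg = 0x17
clock 9: out=1, reg = 0x8B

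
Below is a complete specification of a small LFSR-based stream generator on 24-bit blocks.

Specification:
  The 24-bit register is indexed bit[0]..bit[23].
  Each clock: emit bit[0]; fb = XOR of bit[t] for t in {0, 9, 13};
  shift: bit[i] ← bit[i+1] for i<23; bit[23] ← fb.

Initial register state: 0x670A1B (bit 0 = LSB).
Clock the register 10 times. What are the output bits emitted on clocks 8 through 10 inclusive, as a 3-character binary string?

001

reg_0 = 0x670A1B
clock 1: out=1, reg = 0x33850D
clock 2: out=1, reg = 0x99C286
clock 3: out=0, reg = 0xCCE143
clock 4: out=1, reg = 0x6670A1
clock 5: out=1, reg = 0x333850
clock 6: out=0, reg = 0x999C28
clock 7: out=0, reg = 0x4CCE14
clock 8: out=0, reg = 0xA6670A
clock 9: out=0, reg = 0x533385
clock 10: out=1, reg = 0xA999C2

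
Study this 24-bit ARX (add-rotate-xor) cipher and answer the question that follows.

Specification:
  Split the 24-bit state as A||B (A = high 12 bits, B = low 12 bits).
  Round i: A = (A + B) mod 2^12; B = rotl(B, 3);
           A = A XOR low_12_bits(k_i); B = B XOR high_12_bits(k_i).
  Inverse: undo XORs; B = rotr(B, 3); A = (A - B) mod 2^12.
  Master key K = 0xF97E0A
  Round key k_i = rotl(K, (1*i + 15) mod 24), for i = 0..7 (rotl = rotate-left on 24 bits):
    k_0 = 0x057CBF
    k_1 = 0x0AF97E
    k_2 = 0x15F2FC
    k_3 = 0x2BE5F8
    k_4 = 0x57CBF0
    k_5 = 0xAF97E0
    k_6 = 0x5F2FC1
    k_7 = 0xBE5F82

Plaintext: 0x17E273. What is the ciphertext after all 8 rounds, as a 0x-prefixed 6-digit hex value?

s_0 = plaintext = 0x17E273
s_1 = Round(s_0, k_0) = 0xF4E3CE
s_2 = Round(s_1, k_1) = 0xA62EDE
s_3 = Round(s_2, k_2) = 0xBBC7A8
s_4 = Round(s_3, k_3) = 0x69CFFD
s_5 = Round(s_4, k_4) = 0xD69A93
s_6 = Round(s_5, k_5) = 0x01CE64
s_7 = Round(s_6, k_6) = 0x1416D5
s_8 = Round(s_7, k_7) = 0x794D4E

0x794D4E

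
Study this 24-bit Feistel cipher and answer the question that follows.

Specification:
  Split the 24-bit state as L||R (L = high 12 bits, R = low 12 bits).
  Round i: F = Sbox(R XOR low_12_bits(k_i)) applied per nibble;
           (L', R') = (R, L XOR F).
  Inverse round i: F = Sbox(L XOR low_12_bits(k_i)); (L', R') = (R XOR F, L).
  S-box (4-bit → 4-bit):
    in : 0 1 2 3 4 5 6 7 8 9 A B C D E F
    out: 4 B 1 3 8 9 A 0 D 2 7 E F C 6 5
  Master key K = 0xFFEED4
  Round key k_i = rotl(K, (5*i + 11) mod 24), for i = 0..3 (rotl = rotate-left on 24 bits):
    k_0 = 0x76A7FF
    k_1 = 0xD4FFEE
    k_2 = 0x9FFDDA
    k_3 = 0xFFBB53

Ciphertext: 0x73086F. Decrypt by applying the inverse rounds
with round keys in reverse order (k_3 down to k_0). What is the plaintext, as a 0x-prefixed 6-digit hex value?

0x9A4264

s_0 = ciphertext = 0x73086F
s_1 = InvRound(s_0, k_3) = 0x7CC730
s_2 = InvRound(s_1, k_2) = 0x08A7CC
s_3 = InvRound(s_2, k_1) = 0x26408A
s_4 = InvRound(s_3, k_0) = 0x9A4264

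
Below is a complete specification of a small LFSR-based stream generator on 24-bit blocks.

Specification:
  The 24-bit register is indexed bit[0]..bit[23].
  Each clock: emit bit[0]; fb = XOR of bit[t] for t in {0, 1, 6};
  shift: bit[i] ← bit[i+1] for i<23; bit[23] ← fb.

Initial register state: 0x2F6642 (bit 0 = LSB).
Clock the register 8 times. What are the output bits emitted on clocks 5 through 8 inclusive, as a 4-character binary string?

reg_0 = 0x2F6642
clock 1: out=0, reg = 0x17B321
clock 2: out=1, reg = 0x8BD990
clock 3: out=0, reg = 0x45ECC8
clock 4: out=0, reg = 0xA2F664
clock 5: out=0, reg = 0xD17B32
clock 6: out=0, reg = 0xE8BD99
clock 7: out=1, reg = 0xF45ECC
clock 8: out=0, reg = 0xFA2F66

0010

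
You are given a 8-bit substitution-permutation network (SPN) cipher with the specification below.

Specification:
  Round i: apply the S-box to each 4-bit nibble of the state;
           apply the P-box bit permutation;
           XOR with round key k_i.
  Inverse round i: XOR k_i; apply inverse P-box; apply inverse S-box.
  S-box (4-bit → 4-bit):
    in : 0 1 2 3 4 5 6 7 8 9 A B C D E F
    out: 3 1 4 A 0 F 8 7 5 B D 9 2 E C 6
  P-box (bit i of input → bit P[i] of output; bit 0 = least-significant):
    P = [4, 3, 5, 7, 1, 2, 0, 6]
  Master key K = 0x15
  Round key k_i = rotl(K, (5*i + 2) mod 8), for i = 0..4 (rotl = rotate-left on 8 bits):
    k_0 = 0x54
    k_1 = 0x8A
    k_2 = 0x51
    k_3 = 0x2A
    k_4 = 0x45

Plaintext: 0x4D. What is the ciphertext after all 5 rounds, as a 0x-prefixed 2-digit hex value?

s_0 = plaintext = 0x4D
s_1 = Round(s_0, k_0) = 0xFC
s_2 = Round(s_1, k_1) = 0x87
s_3 = Round(s_2, k_2) = 0x6A
s_4 = Round(s_3, k_3) = 0xDA
s_5 = Round(s_4, k_4) = 0xB0

0xB0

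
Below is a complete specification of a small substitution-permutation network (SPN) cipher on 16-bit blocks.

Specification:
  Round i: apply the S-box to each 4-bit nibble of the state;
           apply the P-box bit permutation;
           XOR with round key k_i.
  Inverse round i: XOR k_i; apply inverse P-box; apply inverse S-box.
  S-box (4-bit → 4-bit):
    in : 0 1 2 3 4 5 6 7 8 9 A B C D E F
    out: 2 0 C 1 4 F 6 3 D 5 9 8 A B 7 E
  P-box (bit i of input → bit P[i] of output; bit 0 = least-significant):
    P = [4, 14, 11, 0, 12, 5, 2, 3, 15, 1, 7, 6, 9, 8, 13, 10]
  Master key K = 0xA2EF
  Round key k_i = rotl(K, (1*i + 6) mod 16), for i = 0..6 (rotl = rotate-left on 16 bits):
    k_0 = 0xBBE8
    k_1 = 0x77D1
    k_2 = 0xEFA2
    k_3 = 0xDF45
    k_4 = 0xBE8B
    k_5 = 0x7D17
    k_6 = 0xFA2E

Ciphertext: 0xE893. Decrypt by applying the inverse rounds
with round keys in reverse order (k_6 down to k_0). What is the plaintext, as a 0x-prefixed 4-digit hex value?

0x8AF4

s_0 = ciphertext = 0xE893
s_1 = InvRound(s_0, k_6) = 0x345A
s_2 = InvRound(s_1, k_5) = 0x0B2F
s_3 = InvRound(s_2, k_4) = 0xF9E1
s_4 = InvRound(s_3, k_3) = 0x8461
s_5 = InvRound(s_4, k_2) = 0xEF1F
s_6 = InvRound(s_5, k_1) = 0x1584
s_7 = InvRound(s_6, k_0) = 0x8AF4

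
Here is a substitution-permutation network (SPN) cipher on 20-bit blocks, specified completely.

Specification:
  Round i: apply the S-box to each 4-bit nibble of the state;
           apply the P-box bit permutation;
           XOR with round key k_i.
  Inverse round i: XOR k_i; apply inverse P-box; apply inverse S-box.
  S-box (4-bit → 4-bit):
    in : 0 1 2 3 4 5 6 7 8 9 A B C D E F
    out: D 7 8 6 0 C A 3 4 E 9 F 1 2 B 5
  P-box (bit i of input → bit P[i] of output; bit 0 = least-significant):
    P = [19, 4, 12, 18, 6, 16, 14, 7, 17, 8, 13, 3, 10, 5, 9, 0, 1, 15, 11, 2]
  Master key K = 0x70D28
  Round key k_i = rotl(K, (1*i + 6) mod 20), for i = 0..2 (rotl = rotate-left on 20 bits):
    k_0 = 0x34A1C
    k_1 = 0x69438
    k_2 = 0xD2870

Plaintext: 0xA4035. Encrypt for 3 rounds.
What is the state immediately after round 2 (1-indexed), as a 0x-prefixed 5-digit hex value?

0x1D650

s_0 = plaintext = 0xA4035
s_1 = Round(s_0, k_0) = 0x43A12
s_2 = Round(s_1, k_1) = 0x1D650
s_3 = Round(s_2, k_2) = 0x1F1DA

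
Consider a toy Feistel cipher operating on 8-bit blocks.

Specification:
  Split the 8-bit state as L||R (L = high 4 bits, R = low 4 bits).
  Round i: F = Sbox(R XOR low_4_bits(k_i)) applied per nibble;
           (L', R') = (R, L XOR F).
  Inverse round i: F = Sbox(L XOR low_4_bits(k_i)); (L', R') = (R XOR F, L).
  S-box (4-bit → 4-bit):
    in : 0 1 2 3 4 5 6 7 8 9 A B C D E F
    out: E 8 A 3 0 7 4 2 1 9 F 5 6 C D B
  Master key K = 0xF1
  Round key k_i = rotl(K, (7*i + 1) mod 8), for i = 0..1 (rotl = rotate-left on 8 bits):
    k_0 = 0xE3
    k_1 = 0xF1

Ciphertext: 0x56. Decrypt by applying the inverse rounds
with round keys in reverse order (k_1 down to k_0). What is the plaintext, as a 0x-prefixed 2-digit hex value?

s_0 = ciphertext = 0x56
s_1 = InvRound(s_0, k_1) = 0x65
s_2 = InvRound(s_1, k_0) = 0x26

0x26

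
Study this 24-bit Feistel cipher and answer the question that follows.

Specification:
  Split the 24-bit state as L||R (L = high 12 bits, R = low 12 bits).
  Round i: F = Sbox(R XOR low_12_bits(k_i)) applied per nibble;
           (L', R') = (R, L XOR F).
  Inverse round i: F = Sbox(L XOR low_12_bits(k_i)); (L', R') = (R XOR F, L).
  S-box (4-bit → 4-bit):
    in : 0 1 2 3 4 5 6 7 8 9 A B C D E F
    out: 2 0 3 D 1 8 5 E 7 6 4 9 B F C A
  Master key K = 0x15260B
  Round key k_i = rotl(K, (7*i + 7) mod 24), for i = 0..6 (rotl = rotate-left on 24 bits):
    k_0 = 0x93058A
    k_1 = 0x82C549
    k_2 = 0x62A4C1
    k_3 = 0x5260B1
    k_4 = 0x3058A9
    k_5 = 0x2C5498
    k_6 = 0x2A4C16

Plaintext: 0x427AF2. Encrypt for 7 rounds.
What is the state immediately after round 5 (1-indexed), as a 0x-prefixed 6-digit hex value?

s_0 = plaintext = 0x427AF2
s_1 = Round(s_0, k_0) = 0xAF2EC0
s_2 = Round(s_1, k_1) = 0xEC0384
s_3 = Round(s_2, k_2) = 0x3840D8
s_4 = Round(s_3, k_3) = 0x0D81D2
s_5 = Round(s_4, k_4) = 0x1D2631
s_6 = Round(s_5, k_5) = 0x631294
s_7 = Round(s_6, k_6) = 0x294A42

0x1D2631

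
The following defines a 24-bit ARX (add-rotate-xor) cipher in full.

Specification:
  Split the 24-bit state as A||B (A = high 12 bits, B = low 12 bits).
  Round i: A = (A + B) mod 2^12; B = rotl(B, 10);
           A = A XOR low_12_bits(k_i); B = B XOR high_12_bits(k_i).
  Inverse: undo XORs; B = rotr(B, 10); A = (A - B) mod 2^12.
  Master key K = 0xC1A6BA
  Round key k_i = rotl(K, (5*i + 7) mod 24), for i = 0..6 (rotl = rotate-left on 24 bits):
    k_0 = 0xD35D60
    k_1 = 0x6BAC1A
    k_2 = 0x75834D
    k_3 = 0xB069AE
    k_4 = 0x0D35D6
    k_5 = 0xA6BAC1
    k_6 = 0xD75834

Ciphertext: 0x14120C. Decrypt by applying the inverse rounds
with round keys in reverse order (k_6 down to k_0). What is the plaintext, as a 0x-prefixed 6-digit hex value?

s_0 = ciphertext = 0x14120C
s_1 = InvRound(s_0, k_6) = 0xB8EDE7
s_2 = InvRound(s_1, k_5) = 0x31EE31
s_3 = InvRound(s_2, k_4) = 0xB3DB8B
s_4 = InvRound(s_3, k_3) = 0x05F234
s_5 = InvRound(s_4, k_2) = 0xD615B1
s_6 = InvRound(s_5, k_1) = 0x54FC2C
s_7 = InvRound(s_6, k_0) = 0x3CB464

0x3CB464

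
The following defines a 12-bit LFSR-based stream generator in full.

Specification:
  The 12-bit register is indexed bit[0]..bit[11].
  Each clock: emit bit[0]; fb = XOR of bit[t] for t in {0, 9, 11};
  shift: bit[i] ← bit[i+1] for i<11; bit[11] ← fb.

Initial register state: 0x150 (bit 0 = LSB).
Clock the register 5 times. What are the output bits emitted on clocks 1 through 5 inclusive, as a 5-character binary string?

00001

reg_0 = 0x150
clock 1: out=0, reg = 0x0A8
clock 2: out=0, reg = 0x054
clock 3: out=0, reg = 0x02A
clock 4: out=0, reg = 0x015
clock 5: out=1, reg = 0x80A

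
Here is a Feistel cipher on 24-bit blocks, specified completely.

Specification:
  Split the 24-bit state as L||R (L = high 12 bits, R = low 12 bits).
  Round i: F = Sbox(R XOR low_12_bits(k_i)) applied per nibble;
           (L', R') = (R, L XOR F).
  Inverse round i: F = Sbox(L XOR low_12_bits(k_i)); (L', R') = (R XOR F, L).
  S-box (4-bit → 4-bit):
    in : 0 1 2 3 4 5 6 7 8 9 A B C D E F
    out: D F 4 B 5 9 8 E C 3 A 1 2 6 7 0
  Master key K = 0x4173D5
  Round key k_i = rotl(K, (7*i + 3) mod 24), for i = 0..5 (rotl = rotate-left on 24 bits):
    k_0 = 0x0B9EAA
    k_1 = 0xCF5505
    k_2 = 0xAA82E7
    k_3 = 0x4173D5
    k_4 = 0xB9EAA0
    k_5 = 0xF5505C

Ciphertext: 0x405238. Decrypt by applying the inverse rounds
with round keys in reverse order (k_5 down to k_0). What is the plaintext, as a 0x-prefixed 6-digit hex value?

0x54AE0E

s_0 = ciphertext = 0x405238
s_1 = InvRound(s_0, k_5) = 0x7AB405
s_2 = InvRound(s_1, k_4) = 0x2D47AB
s_3 = InvRound(s_2, k_3) = 0x8742D4
s_4 = InvRound(s_3, k_2) = 0x8EF874
s_5 = InvRound(s_4, k_1) = 0xE0E8EF
s_6 = InvRound(s_5, k_0) = 0x54AE0E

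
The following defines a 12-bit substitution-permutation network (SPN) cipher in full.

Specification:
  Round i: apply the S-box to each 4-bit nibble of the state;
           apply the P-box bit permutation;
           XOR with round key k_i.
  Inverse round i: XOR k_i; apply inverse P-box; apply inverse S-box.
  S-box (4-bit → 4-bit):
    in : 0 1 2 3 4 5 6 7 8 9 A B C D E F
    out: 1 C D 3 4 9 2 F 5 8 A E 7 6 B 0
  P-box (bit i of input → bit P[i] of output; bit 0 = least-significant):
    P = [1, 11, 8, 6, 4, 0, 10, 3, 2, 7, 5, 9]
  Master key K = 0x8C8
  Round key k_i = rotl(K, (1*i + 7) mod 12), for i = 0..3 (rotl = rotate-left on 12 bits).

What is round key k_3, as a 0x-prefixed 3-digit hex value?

K = 0x8C8
k_0 = rotl(K, (1*0+7) mod 12) = rotl(K, 7) = 0x446
k_1 = rotl(K, (1*1+7) mod 12) = rotl(K, 8) = 0x88C
k_2 = rotl(K, (1*2+7) mod 12) = rotl(K, 9) = 0x119
k_3 = rotl(K, (1*3+7) mod 12) = rotl(K, 10) = 0x232

0x232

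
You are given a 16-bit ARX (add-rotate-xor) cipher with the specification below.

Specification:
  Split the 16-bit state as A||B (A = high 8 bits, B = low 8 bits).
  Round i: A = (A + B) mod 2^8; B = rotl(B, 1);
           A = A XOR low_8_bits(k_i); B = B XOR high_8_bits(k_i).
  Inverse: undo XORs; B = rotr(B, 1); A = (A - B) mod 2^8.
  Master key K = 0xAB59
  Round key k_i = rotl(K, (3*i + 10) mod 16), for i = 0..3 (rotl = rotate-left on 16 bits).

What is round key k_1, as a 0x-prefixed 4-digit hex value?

K = 0xAB59
k_0 = rotl(K, (3*0+10) mod 16) = rotl(K, 10) = 0x66AD
k_1 = rotl(K, (3*1+10) mod 16) = rotl(K, 13) = 0x356B

0x356B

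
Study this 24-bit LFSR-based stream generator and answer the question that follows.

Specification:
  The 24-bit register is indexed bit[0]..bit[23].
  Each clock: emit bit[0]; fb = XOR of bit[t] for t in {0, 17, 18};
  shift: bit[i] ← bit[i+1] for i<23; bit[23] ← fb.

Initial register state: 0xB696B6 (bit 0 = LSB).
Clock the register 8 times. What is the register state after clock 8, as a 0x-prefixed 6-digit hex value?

reg_0 = 0xB696B6
clock 1: out=0, reg = 0x5B4B5B
clock 2: out=1, reg = 0x2DA5AD
clock 3: out=1, reg = 0x16D2D6
clock 4: out=0, reg = 0x0B696B
clock 5: out=1, reg = 0x05B4B5
clock 6: out=1, reg = 0x02DA5A
clock 7: out=0, reg = 0x816D2D
clock 8: out=1, reg = 0xC0B696

0xC0B696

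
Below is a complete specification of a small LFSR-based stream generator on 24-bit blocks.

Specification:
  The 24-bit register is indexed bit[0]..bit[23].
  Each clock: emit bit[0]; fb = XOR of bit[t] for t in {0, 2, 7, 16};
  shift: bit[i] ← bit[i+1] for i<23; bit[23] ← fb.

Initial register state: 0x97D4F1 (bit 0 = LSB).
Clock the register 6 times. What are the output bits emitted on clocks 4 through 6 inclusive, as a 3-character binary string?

reg_0 = 0x97D4F1
clock 1: out=1, reg = 0xCBEA78
clock 2: out=0, reg = 0xE5F53C
clock 3: out=0, reg = 0x72FA9E
clock 4: out=0, reg = 0x397D4F
clock 5: out=1, reg = 0x9CBEA7
clock 6: out=1, reg = 0xCE5F53

011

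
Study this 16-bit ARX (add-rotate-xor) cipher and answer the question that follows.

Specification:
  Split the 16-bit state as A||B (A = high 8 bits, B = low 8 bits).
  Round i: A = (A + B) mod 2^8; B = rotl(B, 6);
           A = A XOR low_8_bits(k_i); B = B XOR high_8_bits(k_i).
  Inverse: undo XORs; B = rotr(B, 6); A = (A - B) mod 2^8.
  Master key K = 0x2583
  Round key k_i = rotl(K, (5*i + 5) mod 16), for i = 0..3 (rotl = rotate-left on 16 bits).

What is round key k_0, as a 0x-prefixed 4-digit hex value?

0xB064

K = 0x2583
k_0 = rotl(K, (5*0+5) mod 16) = rotl(K, 5) = 0xB064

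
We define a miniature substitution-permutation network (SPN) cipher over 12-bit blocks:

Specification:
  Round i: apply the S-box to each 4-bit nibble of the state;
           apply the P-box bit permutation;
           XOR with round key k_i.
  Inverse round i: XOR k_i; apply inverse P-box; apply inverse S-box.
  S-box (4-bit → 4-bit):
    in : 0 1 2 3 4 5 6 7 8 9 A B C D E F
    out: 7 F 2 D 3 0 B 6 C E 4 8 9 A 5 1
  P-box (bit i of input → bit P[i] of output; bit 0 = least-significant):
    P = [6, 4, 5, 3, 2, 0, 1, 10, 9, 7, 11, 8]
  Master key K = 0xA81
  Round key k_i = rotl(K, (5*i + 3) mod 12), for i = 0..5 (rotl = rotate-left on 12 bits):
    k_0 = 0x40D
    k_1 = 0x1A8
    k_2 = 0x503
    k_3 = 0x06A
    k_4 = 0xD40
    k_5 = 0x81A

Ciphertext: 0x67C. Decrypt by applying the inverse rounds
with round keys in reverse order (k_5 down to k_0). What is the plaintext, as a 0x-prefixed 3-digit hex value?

0x843

s_0 = ciphertext = 0x67C
s_1 = InvRound(s_0, k_5) = 0xE3E
s_2 = InvRound(s_1, k_4) = 0xCE1
s_3 = InvRound(s_2, k_3) = 0x79B
s_4 = InvRound(s_3, k_2) = 0x45D
s_5 = InvRound(s_4, k_1) = 0xD60
s_6 = InvRound(s_5, k_0) = 0x843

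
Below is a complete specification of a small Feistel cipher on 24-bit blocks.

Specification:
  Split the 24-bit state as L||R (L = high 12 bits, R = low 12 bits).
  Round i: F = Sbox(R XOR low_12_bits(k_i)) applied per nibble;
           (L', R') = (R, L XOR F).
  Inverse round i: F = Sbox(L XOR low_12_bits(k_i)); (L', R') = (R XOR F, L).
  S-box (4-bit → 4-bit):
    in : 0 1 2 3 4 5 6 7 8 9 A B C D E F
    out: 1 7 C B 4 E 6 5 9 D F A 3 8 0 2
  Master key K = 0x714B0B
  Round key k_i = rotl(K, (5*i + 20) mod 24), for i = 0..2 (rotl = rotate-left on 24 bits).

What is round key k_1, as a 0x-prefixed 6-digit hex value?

K = 0x714B0B
k_0 = rotl(K, (5*0+20) mod 24) = rotl(K, 20) = 0xB714B0
k_1 = rotl(K, (5*1+20) mod 24) = rotl(K, 1) = 0xE29616

0xE29616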